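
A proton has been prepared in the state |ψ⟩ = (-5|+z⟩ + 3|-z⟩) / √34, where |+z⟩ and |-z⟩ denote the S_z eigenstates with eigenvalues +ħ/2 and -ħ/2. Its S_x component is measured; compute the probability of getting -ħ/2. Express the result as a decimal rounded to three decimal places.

|-x⟩ = (|+z⟩ - |-z⟩)/√2, so ⟨-x|ψ⟩ = (-8) / (√2·√34).
P = |-8|² / 68 = 64/68.

0.941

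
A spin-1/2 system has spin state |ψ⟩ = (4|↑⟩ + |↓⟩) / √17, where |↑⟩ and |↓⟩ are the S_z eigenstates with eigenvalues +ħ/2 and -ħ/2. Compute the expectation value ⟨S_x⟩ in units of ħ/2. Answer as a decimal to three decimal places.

0.471

⟨σ_x⟩ = 2 Re(a* b)/(|a|²+|b|²) with a = 4, b = 1.
a* b = 4, so ⟨σ_x⟩ = 8/17.
⟨S_x⟩ = (ħ/2)·⟨σ_x⟩.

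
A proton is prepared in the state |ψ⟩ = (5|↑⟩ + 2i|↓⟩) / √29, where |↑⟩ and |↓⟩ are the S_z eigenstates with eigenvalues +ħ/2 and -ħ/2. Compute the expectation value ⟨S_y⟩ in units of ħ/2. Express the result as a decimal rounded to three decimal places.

⟨σ_y⟩ = 2 Im(a* b)/(|a|²+|b|²) with a = 5, b = 2i.
a* b = 10i, so ⟨σ_y⟩ = 20/29.
⟨S_y⟩ = (ħ/2)·⟨σ_y⟩.

0.690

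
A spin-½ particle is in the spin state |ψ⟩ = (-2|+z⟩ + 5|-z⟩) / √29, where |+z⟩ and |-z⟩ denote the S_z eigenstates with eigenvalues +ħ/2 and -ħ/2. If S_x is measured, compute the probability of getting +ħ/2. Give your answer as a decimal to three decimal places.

|+x⟩ = (|+z⟩ + |-z⟩)/√2, so ⟨+x|ψ⟩ = (3) / (√2·√29).
P = |3|² / 58 = 9/58.

0.155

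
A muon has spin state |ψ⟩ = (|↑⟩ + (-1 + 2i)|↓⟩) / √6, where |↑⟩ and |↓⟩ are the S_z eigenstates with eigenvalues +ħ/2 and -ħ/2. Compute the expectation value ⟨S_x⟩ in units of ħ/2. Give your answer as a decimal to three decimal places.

⟨σ_x⟩ = 2 Re(a* b)/(|a|²+|b|²) with a = 1, b = (-1 + 2i).
a* b = (-1 + 2i), so ⟨σ_x⟩ = -2/6.
⟨S_x⟩ = (ħ/2)·⟨σ_x⟩.

-0.333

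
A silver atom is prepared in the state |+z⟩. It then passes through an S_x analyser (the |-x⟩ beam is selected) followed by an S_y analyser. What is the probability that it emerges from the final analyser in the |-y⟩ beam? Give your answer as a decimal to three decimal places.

First analyser (S_x): from |+z⟩, P(|-x⟩) = 1/2.
After stage 1 the state is |-x⟩; P(|-y⟩) = |⟨-y|-x⟩|² = 1/2.
Joint probability = 1/2 × 1/2 = 0.250.

0.250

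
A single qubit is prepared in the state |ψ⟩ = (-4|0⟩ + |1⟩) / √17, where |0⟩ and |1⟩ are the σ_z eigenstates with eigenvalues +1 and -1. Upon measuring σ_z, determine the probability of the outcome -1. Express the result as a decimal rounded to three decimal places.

The -1 outcome corresponds to |1⟩. Its amplitude in |ψ⟩ is 1/√17.
P = |1|² / 17 = 1/17.

0.059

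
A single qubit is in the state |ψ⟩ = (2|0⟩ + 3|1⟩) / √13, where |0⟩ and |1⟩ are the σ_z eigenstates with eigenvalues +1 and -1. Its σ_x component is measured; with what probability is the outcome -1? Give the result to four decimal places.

0.0385

|-x⟩ = (|0⟩ - |1⟩)/√2, so ⟨-x|ψ⟩ = (-1) / (√2·√13).
P = |-1|² / 26 = 1/26.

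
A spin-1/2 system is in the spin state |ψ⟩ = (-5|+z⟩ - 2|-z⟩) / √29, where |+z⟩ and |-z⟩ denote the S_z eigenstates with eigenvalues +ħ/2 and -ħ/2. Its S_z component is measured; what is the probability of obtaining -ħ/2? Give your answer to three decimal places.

0.138

The -ħ/2 outcome corresponds to |-z⟩. Its amplitude in |ψ⟩ is -2/√29.
P = |-2|² / 29 = 4/29.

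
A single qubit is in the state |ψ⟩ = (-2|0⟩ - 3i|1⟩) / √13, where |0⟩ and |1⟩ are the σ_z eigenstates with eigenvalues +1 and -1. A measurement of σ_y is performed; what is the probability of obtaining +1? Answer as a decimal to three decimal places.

|+y⟩ = (|0⟩ + i|1⟩)/√2, so ⟨+y|ψ⟩ = (-5) / (√2·√13).
P = |-5|² / 26 = 25/26.

0.962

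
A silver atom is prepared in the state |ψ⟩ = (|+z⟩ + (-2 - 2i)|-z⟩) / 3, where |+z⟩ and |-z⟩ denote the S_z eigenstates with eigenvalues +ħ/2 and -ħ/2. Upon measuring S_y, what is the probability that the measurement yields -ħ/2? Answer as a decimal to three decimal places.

|-y⟩ = (|+z⟩ - i|-z⟩)/√2, so ⟨-y|ψ⟩ = (3 - 2i) / (√2·3).
P = |3 - 2i|² / 18 = 13/18.

0.722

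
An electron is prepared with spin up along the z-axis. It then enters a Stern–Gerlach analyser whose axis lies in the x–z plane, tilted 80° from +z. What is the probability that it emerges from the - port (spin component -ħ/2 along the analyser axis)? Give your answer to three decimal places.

0.413

For spin-½, the probability of finding spin-up along an axis at angle θ to the initial spin direction is cos²(θ/2); spin-down is sin²(θ/2).
θ = 80°, so P = sin²(40°) ≈ 0.413.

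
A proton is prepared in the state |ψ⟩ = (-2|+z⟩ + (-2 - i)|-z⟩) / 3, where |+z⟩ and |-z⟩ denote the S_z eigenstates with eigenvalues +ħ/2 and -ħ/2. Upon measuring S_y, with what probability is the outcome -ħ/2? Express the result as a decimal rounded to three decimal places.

0.278

|-y⟩ = (|+z⟩ - i|-z⟩)/√2, so ⟨-y|ψ⟩ = (-1 - 2i) / (√2·3).
P = |-1 - 2i|² / 18 = 5/18.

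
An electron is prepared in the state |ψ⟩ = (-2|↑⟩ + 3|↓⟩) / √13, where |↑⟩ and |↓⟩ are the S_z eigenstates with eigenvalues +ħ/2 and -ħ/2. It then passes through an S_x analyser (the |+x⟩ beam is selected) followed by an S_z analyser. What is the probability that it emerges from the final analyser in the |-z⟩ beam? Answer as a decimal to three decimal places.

0.019

First analyser (S_x): P(|+x⟩) = |⟨+x|ψ⟩|² = 1/26.
After stage 1 the state is |+x⟩; P(|-z⟩) = |⟨-z|+x⟩|² = 1/2.
Joint probability = 1/26 × 1/2 = 0.019.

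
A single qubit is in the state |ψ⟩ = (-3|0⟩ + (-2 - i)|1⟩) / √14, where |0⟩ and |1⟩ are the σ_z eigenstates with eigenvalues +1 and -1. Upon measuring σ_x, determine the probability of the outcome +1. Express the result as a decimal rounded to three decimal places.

0.929

|+x⟩ = (|0⟩ + |1⟩)/√2, so ⟨+x|ψ⟩ = (-5 - i) / (√2·√14).
P = |-5 - i|² / 28 = 26/28.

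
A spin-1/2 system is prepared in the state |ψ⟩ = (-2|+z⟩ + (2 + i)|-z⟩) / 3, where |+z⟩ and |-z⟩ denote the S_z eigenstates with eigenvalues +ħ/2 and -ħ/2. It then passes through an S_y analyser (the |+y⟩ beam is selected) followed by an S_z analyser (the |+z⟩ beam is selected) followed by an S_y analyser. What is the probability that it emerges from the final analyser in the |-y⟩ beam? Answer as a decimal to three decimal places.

First analyser (S_y): P(|+y⟩) = |⟨+y|ψ⟩|² = 5/18.
After stage 1 the state is |+y⟩; P(|+z⟩) = |⟨+z|+y⟩|² = 1/2.
After stage 2 the state is |+z⟩; P(|-y⟩) = |⟨-y|+z⟩|² = 1/2.
Joint probability = 5/18 × 1/2 × 1/2 = 0.069.

0.069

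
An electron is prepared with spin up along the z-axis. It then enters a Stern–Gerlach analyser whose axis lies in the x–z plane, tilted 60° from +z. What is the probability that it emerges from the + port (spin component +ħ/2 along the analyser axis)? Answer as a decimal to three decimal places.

For spin-½, the probability of finding spin-up along an axis at angle θ to the initial spin direction is cos²(θ/2); spin-down is sin²(θ/2).
θ = 60°, so P = cos²(30°) ≈ 0.750.

0.750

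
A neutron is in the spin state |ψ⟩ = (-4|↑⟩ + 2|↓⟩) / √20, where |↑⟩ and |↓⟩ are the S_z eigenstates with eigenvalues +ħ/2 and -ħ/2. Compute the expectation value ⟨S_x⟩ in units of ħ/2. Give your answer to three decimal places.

-0.800

⟨σ_x⟩ = 2 Re(a* b)/(|a|²+|b|²) with a = -4, b = 2.
a* b = -8, so ⟨σ_x⟩ = -16/20.
⟨S_x⟩ = (ħ/2)·⟨σ_x⟩.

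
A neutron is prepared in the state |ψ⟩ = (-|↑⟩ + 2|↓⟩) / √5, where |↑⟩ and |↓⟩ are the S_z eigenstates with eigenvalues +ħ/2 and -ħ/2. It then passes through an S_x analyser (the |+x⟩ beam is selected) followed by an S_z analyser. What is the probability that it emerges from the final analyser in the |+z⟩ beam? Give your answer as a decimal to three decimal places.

First analyser (S_x): P(|+x⟩) = |⟨+x|ψ⟩|² = 1/10.
After stage 1 the state is |+x⟩; P(|+z⟩) = |⟨+z|+x⟩|² = 1/2.
Joint probability = 1/10 × 1/2 = 0.050.

0.050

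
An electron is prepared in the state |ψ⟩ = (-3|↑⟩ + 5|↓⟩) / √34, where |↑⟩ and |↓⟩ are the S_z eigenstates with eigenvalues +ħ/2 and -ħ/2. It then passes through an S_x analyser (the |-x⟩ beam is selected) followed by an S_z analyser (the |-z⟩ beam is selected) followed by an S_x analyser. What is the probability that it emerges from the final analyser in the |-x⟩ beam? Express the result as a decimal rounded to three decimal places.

0.235

First analyser (S_x): P(|-x⟩) = |⟨-x|ψ⟩|² = 64/68.
After stage 1 the state is |-x⟩; P(|-z⟩) = |⟨-z|-x⟩|² = 1/2.
After stage 2 the state is |-z⟩; P(|-x⟩) = |⟨-x|-z⟩|² = 1/2.
Joint probability = 64/68 × 1/2 × 1/2 = 0.235.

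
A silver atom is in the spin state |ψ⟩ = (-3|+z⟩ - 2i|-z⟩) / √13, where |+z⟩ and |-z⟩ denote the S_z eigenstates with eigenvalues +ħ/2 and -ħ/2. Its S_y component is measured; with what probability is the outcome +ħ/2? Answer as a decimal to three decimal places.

0.962

|+y⟩ = (|+z⟩ + i|-z⟩)/√2, so ⟨+y|ψ⟩ = (-5) / (√2·√13).
P = |-5|² / 26 = 25/26.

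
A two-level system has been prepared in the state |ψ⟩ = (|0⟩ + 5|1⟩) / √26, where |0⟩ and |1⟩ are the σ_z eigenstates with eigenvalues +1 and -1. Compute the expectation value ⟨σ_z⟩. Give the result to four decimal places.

⟨σ_z⟩ = |a|² - |b|² divided by |a|²+|b|², with a, b the |0⟩, |1⟩ amplitudes.
= (1 - 25)/26 = -24/26.

-0.9231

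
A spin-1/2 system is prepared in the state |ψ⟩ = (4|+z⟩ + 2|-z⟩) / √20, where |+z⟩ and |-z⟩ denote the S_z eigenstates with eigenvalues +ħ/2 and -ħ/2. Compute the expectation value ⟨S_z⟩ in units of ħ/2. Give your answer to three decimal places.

⟨σ_z⟩ = |a|² - |b|² divided by |a|²+|b|², with a, b the |+z⟩, |-z⟩ amplitudes.
= (16 - 4)/20 = 12/20.
⟨S_z⟩ = (ħ/2)·⟨σ_z⟩.

0.600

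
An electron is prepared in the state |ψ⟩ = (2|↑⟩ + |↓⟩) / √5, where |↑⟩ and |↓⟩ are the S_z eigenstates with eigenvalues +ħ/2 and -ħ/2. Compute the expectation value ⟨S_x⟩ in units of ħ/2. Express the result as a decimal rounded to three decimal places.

0.800

⟨σ_x⟩ = 2 Re(a* b)/(|a|²+|b|²) with a = 2, b = 1.
a* b = 2, so ⟨σ_x⟩ = 4/5.
⟨S_x⟩ = (ħ/2)·⟨σ_x⟩.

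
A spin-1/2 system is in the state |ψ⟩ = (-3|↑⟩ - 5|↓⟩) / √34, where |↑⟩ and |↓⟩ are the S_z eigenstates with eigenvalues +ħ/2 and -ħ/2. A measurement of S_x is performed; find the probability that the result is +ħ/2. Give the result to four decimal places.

0.9412

|+x⟩ = (|↑⟩ + |↓⟩)/√2, so ⟨+x|ψ⟩ = (-8) / (√2·√34).
P = |-8|² / 68 = 64/68.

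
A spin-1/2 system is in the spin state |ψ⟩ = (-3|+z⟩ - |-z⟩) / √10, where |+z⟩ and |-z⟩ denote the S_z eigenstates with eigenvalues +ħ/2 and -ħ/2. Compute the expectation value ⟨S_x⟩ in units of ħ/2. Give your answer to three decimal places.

⟨σ_x⟩ = 2 Re(a* b)/(|a|²+|b|²) with a = -3, b = -1.
a* b = 3, so ⟨σ_x⟩ = 6/10.
⟨S_x⟩ = (ħ/2)·⟨σ_x⟩.

0.600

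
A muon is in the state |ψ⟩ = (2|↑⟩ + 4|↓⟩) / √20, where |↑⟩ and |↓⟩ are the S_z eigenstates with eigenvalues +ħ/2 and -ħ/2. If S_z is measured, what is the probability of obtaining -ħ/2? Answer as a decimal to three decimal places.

0.800

The -ħ/2 outcome corresponds to |↓⟩. Its amplitude in |ψ⟩ is 4/√20.
P = |4|² / 20 = 16/20.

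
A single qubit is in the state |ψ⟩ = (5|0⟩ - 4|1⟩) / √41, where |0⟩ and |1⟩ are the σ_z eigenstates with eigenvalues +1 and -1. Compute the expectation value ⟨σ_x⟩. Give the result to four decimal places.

⟨σ_x⟩ = 2 Re(a* b)/(|a|²+|b|²) with a = 5, b = -4.
a* b = -20, so ⟨σ_x⟩ = -40/41.

-0.9756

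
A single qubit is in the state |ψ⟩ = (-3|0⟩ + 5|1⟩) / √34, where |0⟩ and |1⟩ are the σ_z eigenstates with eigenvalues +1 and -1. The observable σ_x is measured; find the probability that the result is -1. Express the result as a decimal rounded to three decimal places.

|-x⟩ = (|0⟩ - |1⟩)/√2, so ⟨-x|ψ⟩ = (-8) / (√2·√34).
P = |-8|² / 68 = 64/68.

0.941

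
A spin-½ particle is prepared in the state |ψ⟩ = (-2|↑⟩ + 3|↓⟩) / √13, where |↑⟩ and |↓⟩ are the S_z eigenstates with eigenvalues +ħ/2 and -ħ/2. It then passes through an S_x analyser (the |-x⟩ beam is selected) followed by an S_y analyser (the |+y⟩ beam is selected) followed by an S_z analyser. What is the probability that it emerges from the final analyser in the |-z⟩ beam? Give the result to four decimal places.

0.2404

First analyser (S_x): P(|-x⟩) = |⟨-x|ψ⟩|² = 25/26.
After stage 1 the state is |-x⟩; P(|+y⟩) = |⟨+y|-x⟩|² = 1/2.
After stage 2 the state is |+y⟩; P(|-z⟩) = |⟨-z|+y⟩|² = 1/2.
Joint probability = 25/26 × 1/2 × 1/2 = 0.2404.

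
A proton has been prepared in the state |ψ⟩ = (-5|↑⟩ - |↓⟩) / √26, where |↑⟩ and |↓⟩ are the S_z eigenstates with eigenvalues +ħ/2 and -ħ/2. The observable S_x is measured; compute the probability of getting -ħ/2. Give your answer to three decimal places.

|-x⟩ = (|↑⟩ - |↓⟩)/√2, so ⟨-x|ψ⟩ = (-4) / (√2·√26).
P = |-4|² / 52 = 16/52.

0.308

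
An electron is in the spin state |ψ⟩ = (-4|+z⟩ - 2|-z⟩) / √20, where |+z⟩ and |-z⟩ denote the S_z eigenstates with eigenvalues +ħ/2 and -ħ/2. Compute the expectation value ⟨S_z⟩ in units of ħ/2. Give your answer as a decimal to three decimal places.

⟨σ_z⟩ = |a|² - |b|² divided by |a|²+|b|², with a, b the |+z⟩, |-z⟩ amplitudes.
= (16 - 4)/20 = 12/20.
⟨S_z⟩ = (ħ/2)·⟨σ_z⟩.

0.600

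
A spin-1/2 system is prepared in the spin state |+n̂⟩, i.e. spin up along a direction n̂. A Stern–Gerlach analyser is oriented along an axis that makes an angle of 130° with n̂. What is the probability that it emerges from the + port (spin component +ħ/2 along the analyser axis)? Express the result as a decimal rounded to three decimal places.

0.179

For spin-½, the probability of finding spin-up along an axis at angle θ to the initial spin direction is cos²(θ/2); spin-down is sin²(θ/2).
θ = 130°, so P = cos²(65°) ≈ 0.179.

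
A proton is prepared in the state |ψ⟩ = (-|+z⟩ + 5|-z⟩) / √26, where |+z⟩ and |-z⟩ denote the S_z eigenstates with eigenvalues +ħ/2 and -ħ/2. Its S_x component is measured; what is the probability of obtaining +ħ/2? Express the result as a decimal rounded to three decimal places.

|+x⟩ = (|+z⟩ + |-z⟩)/√2, so ⟨+x|ψ⟩ = (4) / (√2·√26).
P = |4|² / 52 = 16/52.

0.308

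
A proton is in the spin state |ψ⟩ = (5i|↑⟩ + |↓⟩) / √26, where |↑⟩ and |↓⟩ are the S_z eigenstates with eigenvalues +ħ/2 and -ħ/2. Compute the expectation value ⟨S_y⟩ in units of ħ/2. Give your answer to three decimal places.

-0.385

⟨σ_y⟩ = 2 Im(a* b)/(|a|²+|b|²) with a = 5i, b = 1.
a* b = -5i, so ⟨σ_y⟩ = -10/26.
⟨S_y⟩ = (ħ/2)·⟨σ_y⟩.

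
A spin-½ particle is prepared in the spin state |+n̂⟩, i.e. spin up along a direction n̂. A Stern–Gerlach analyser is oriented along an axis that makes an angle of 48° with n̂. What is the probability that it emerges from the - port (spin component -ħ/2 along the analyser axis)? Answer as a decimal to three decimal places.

For spin-½, the probability of finding spin-up along an axis at angle θ to the initial spin direction is cos²(θ/2); spin-down is sin²(θ/2).
θ = 48°, so P = sin²(24°) ≈ 0.165.

0.165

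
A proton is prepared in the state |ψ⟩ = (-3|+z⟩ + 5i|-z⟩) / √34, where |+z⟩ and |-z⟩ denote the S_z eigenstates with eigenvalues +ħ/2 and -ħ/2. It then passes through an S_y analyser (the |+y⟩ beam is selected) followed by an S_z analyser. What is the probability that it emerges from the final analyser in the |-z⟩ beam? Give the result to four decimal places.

First analyser (S_y): P(|+y⟩) = |⟨+y|ψ⟩|² = 4/68.
After stage 1 the state is |+y⟩; P(|-z⟩) = |⟨-z|+y⟩|² = 1/2.
Joint probability = 4/68 × 1/2 = 0.0294.

0.0294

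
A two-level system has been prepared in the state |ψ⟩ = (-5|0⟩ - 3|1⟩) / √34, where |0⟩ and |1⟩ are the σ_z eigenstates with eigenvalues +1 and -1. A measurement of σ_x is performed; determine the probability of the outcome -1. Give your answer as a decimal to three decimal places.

0.059

|-x⟩ = (|0⟩ - |1⟩)/√2, so ⟨-x|ψ⟩ = (-2) / (√2·√34).
P = |-2|² / 68 = 4/68.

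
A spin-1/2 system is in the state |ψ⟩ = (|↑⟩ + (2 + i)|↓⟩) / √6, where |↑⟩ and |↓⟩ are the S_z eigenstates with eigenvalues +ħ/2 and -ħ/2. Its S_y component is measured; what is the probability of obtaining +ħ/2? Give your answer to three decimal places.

0.667

|+y⟩ = (|↑⟩ + i|↓⟩)/√2, so ⟨+y|ψ⟩ = (2 - 2i) / (√2·√6).
P = |2 - 2i|² / 12 = 8/12.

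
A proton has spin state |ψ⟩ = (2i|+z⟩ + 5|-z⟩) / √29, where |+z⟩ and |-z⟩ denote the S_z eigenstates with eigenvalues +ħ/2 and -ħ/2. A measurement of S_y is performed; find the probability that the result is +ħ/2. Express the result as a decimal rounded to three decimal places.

|+y⟩ = (|+z⟩ + i|-z⟩)/√2, so ⟨+y|ψ⟩ = (-3i) / (√2·√29).
P = |-3i|² / 58 = 9/58.

0.155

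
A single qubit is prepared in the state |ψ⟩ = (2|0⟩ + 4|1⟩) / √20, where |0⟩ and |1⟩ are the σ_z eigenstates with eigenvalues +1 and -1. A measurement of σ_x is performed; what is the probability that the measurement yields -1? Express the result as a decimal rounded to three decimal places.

0.100

|-x⟩ = (|0⟩ - |1⟩)/√2, so ⟨-x|ψ⟩ = (-2) / (√2·√20).
P = |-2|² / 40 = 4/40.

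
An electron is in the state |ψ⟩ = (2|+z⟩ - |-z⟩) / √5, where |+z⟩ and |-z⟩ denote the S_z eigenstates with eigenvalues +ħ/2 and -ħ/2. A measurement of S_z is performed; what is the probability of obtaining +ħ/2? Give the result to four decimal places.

The +ħ/2 outcome corresponds to |+z⟩. Its amplitude in |ψ⟩ is 2/√5.
P = |2|² / 5 = 4/5.

0.8000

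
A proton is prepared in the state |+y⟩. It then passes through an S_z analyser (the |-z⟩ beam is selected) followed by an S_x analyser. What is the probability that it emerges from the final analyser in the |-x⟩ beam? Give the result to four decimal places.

0.2500

First analyser (S_z): from |+y⟩, P(|-z⟩) = 1/2.
After stage 1 the state is |-z⟩; P(|-x⟩) = |⟨-x|-z⟩|² = 1/2.
Joint probability = 1/2 × 1/2 = 0.2500.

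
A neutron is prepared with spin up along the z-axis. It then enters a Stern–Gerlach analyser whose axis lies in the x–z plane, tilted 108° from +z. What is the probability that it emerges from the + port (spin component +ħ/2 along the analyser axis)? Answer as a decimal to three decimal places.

0.345

For spin-½, the probability of finding spin-up along an axis at angle θ to the initial spin direction is cos²(θ/2); spin-down is sin²(θ/2).
θ = 108°, so P = cos²(54°) ≈ 0.345.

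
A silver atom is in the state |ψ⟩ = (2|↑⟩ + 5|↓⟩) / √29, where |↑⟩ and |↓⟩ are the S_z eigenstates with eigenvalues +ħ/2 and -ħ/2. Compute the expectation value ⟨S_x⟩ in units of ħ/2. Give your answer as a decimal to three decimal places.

⟨σ_x⟩ = 2 Re(a* b)/(|a|²+|b|²) with a = 2, b = 5.
a* b = 10, so ⟨σ_x⟩ = 20/29.
⟨S_x⟩ = (ħ/2)·⟨σ_x⟩.

0.690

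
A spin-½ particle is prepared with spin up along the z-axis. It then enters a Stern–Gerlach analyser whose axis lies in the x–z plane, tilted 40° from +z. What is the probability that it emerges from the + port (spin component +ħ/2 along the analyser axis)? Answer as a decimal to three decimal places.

For spin-½, the probability of finding spin-up along an axis at angle θ to the initial spin direction is cos²(θ/2); spin-down is sin²(θ/2).
θ = 40°, so P = cos²(20°) ≈ 0.883.

0.883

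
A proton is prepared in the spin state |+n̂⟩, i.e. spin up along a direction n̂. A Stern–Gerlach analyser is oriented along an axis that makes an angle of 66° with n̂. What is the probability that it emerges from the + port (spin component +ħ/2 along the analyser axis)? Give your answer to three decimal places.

0.703

For spin-½, the probability of finding spin-up along an axis at angle θ to the initial spin direction is cos²(θ/2); spin-down is sin²(θ/2).
θ = 66°, so P = cos²(33°) ≈ 0.703.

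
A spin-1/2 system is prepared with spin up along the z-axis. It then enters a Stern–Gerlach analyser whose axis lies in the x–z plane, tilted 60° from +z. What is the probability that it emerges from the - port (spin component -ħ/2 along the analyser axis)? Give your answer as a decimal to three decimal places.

For spin-½, the probability of finding spin-up along an axis at angle θ to the initial spin direction is cos²(θ/2); spin-down is sin²(θ/2).
θ = 60°, so P = sin²(30°) ≈ 0.250.

0.250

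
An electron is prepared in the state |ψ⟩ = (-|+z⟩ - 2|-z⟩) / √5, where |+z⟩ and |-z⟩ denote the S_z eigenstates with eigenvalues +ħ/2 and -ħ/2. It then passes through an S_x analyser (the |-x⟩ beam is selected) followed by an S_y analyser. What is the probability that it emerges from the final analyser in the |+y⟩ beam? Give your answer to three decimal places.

0.050

First analyser (S_x): P(|-x⟩) = |⟨-x|ψ⟩|² = 1/10.
After stage 1 the state is |-x⟩; P(|+y⟩) = |⟨+y|-x⟩|² = 1/2.
Joint probability = 1/10 × 1/2 = 0.050.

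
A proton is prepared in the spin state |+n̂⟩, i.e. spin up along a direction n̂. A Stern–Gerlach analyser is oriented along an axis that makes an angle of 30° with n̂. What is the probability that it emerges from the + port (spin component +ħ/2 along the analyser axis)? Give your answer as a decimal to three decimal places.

0.933

For spin-½, the probability of finding spin-up along an axis at angle θ to the initial spin direction is cos²(θ/2); spin-down is sin²(θ/2).
θ = 30°, so P = cos²(15°) ≈ 0.933.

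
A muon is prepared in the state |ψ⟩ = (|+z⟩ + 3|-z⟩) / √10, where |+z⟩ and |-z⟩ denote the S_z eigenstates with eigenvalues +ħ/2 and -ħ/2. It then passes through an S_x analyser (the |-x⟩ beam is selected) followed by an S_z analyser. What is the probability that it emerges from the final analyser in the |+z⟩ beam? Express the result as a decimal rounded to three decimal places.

0.100

First analyser (S_x): P(|-x⟩) = |⟨-x|ψ⟩|² = 4/20.
After stage 1 the state is |-x⟩; P(|+z⟩) = |⟨+z|-x⟩|² = 1/2.
Joint probability = 4/20 × 1/2 = 0.100.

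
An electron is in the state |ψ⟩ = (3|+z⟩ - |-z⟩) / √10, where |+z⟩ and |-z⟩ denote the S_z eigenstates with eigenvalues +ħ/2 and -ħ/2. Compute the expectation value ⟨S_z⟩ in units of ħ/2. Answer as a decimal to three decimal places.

⟨σ_z⟩ = |a|² - |b|² divided by |a|²+|b|², with a, b the |+z⟩, |-z⟩ amplitudes.
= (9 - 1)/10 = 8/10.
⟨S_z⟩ = (ħ/2)·⟨σ_z⟩.

0.800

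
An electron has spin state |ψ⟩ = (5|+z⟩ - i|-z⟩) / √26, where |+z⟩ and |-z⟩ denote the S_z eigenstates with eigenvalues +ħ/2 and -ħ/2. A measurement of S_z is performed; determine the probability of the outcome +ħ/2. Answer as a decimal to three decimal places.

The +ħ/2 outcome corresponds to |+z⟩. Its amplitude in |ψ⟩ is 5/√26.
P = |5|² / 26 = 25/26.

0.962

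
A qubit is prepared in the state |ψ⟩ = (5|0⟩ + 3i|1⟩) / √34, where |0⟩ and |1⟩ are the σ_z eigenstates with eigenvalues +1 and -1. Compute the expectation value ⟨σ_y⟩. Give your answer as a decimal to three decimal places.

0.882

⟨σ_y⟩ = 2 Im(a* b)/(|a|²+|b|²) with a = 5, b = 3i.
a* b = 15i, so ⟨σ_y⟩ = 30/34.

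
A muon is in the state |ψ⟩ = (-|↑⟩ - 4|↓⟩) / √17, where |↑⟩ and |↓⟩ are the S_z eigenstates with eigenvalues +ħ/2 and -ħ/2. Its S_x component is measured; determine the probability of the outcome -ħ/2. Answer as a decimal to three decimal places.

|-x⟩ = (|↑⟩ - |↓⟩)/√2, so ⟨-x|ψ⟩ = (3) / (√2·√17).
P = |3|² / 34 = 9/34.

0.265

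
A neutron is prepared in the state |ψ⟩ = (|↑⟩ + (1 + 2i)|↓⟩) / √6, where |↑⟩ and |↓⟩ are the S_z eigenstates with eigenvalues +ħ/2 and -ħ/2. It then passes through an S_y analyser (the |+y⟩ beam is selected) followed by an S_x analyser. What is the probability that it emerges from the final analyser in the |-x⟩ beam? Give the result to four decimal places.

0.4167

First analyser (S_y): P(|+y⟩) = |⟨+y|ψ⟩|² = 10/12.
After stage 1 the state is |+y⟩; P(|-x⟩) = |⟨-x|+y⟩|² = 1/2.
Joint probability = 10/12 × 1/2 = 0.4167.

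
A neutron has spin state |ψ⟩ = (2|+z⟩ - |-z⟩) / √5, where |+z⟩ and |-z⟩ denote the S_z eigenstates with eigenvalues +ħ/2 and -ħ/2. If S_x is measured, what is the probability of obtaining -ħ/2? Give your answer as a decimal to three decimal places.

|-x⟩ = (|+z⟩ - |-z⟩)/√2, so ⟨-x|ψ⟩ = (3) / (√2·√5).
P = |3|² / 10 = 9/10.

0.900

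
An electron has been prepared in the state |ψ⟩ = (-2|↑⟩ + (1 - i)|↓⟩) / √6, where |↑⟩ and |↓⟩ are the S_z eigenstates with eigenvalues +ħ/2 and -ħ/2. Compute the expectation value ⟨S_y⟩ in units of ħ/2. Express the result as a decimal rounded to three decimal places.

0.667

⟨σ_y⟩ = 2 Im(a* b)/(|a|²+|b|²) with a = -2, b = (1 - i).
a* b = (-2 + 2i), so ⟨σ_y⟩ = 4/6.
⟨S_y⟩ = (ħ/2)·⟨σ_y⟩.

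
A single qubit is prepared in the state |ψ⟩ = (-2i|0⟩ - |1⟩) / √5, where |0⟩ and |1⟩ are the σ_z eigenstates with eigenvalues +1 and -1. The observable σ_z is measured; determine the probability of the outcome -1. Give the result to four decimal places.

0.2000

The -1 outcome corresponds to |1⟩. Its amplitude in |ψ⟩ is -1/√5.
P = |-1|² / 5 = 1/5.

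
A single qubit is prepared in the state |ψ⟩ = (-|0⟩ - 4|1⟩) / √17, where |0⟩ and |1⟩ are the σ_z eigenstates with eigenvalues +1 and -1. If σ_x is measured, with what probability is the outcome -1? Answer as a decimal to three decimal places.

0.265

|-x⟩ = (|0⟩ - |1⟩)/√2, so ⟨-x|ψ⟩ = (3) / (√2·√17).
P = |3|² / 34 = 9/34.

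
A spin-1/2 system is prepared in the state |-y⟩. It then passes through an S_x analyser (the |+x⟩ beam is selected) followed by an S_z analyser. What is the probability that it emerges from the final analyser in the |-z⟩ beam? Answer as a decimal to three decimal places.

First analyser (S_x): from |-y⟩, P(|+x⟩) = 1/2.
After stage 1 the state is |+x⟩; P(|-z⟩) = |⟨-z|+x⟩|² = 1/2.
Joint probability = 1/2 × 1/2 = 0.250.

0.250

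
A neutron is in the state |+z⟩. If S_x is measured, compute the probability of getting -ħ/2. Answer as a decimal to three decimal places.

In the S_z basis, |+z⟩ = |+z⟩ and |-x⟩ = (|+z⟩ - |-z⟩)/√2.
|⟨-x|+z⟩|² = 1/2.

0.500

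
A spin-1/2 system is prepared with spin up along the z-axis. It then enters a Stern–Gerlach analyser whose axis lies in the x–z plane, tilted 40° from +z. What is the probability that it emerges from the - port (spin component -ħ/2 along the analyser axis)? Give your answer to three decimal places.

0.117

For spin-½, the probability of finding spin-up along an axis at angle θ to the initial spin direction is cos²(θ/2); spin-down is sin²(θ/2).
θ = 40°, so P = sin²(20°) ≈ 0.117.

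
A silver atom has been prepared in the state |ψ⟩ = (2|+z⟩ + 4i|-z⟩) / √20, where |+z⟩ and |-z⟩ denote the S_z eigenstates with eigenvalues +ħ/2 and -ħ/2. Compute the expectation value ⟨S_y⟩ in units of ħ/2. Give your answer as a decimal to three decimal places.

0.800

⟨σ_y⟩ = 2 Im(a* b)/(|a|²+|b|²) with a = 2, b = 4i.
a* b = 8i, so ⟨σ_y⟩ = 16/20.
⟨S_y⟩ = (ħ/2)·⟨σ_y⟩.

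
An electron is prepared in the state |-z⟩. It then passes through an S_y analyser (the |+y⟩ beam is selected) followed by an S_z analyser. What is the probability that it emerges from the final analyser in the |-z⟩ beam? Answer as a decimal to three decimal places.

First analyser (S_y): from |-z⟩, P(|+y⟩) = 1/2.
After stage 1 the state is |+y⟩; P(|-z⟩) = |⟨-z|+y⟩|² = 1/2.
Joint probability = 1/2 × 1/2 = 0.250.

0.250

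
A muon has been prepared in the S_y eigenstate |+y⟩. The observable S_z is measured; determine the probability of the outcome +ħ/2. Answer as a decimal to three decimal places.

In the S_z basis, |+y⟩ = (|↑⟩ + i|↓⟩)/√2 and |+z⟩ = |↑⟩.
|⟨+z|+y⟩|² = 1/2.

0.500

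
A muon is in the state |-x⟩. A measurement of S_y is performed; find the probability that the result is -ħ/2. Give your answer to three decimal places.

0.500

In the S_z basis, |-x⟩ = (|↑⟩ - |↓⟩)/√2 and |-y⟩ = (|↑⟩ - i|↓⟩)/√2.
|⟨-y|-x⟩|² = 1/2.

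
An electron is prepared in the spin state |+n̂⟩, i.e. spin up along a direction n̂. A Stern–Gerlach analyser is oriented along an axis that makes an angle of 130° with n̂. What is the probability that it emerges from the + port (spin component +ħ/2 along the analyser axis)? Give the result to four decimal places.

0.1786

For spin-½, the probability of finding spin-up along an axis at angle θ to the initial spin direction is cos²(θ/2); spin-down is sin²(θ/2).
θ = 130°, so P = cos²(65°) ≈ 0.1786.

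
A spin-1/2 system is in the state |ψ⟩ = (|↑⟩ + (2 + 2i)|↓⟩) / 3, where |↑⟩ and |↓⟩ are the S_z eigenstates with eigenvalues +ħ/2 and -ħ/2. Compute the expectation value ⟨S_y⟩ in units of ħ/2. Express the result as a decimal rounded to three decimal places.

0.444

⟨σ_y⟩ = 2 Im(a* b)/(|a|²+|b|²) with a = 1, b = (2 + 2i).
a* b = (2 + 2i), so ⟨σ_y⟩ = 4/9.
⟨S_y⟩ = (ħ/2)·⟨σ_y⟩.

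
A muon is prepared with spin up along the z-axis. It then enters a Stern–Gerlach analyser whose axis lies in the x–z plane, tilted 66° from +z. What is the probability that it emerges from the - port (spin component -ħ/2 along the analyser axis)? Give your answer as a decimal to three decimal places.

0.297

For spin-½, the probability of finding spin-up along an axis at angle θ to the initial spin direction is cos²(θ/2); spin-down is sin²(θ/2).
θ = 66°, so P = sin²(33°) ≈ 0.297.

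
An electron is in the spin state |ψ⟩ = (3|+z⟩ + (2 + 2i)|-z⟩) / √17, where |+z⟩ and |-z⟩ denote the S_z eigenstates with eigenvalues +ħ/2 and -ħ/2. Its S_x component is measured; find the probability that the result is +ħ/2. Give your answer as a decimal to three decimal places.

0.853

|+x⟩ = (|+z⟩ + |-z⟩)/√2, so ⟨+x|ψ⟩ = (5 + 2i) / (√2·√17).
P = |5 + 2i|² / 34 = 29/34.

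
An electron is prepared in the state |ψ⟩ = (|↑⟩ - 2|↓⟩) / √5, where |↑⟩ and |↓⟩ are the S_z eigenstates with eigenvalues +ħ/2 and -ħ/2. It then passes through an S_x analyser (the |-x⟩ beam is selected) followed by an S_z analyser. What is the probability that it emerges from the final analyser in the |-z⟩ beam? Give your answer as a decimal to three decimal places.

0.450

First analyser (S_x): P(|-x⟩) = |⟨-x|ψ⟩|² = 9/10.
After stage 1 the state is |-x⟩; P(|-z⟩) = |⟨-z|-x⟩|² = 1/2.
Joint probability = 9/10 × 1/2 = 0.450.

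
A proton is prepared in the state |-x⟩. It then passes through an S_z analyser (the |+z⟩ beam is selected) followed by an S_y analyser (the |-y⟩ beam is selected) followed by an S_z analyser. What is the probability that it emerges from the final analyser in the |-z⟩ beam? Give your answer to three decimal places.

0.125

First analyser (S_z): from |-x⟩, P(|+z⟩) = 1/2.
After stage 1 the state is |+z⟩; P(|-y⟩) = |⟨-y|+z⟩|² = 1/2.
After stage 2 the state is |-y⟩; P(|-z⟩) = |⟨-z|-y⟩|² = 1/2.
Joint probability = 1/2 × 1/2 × 1/2 = 0.125.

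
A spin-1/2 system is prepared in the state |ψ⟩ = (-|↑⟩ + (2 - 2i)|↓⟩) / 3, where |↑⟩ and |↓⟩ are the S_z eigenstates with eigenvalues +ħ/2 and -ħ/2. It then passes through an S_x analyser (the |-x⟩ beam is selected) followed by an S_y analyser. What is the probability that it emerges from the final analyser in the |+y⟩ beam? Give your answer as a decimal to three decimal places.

First analyser (S_x): P(|-x⟩) = |⟨-x|ψ⟩|² = 13/18.
After stage 1 the state is |-x⟩; P(|+y⟩) = |⟨+y|-x⟩|² = 1/2.
Joint probability = 13/18 × 1/2 = 0.361.

0.361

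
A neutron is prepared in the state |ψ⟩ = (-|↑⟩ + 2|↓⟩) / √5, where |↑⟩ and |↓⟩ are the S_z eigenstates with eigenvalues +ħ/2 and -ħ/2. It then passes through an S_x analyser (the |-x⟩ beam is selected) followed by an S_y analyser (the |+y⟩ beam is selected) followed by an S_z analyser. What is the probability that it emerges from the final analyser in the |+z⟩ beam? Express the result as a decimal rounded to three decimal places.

First analyser (S_x): P(|-x⟩) = |⟨-x|ψ⟩|² = 9/10.
After stage 1 the state is |-x⟩; P(|+y⟩) = |⟨+y|-x⟩|² = 1/2.
After stage 2 the state is |+y⟩; P(|+z⟩) = |⟨+z|+y⟩|² = 1/2.
Joint probability = 9/10 × 1/2 × 1/2 = 0.225.

0.225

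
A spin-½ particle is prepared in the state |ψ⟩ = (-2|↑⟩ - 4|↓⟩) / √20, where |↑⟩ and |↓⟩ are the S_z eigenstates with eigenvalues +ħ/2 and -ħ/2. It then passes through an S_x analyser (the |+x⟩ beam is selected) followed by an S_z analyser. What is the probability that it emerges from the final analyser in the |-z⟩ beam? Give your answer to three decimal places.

First analyser (S_x): P(|+x⟩) = |⟨+x|ψ⟩|² = 36/40.
After stage 1 the state is |+x⟩; P(|-z⟩) = |⟨-z|+x⟩|² = 1/2.
Joint probability = 36/40 × 1/2 = 0.450.

0.450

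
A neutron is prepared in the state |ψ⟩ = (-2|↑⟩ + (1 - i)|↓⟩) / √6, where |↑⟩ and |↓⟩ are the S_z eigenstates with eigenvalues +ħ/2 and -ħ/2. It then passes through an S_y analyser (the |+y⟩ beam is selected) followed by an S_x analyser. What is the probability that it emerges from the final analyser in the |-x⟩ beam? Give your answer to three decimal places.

First analyser (S_y): P(|+y⟩) = |⟨+y|ψ⟩|² = 10/12.
After stage 1 the state is |+y⟩; P(|-x⟩) = |⟨-x|+y⟩|² = 1/2.
Joint probability = 10/12 × 1/2 = 0.417.

0.417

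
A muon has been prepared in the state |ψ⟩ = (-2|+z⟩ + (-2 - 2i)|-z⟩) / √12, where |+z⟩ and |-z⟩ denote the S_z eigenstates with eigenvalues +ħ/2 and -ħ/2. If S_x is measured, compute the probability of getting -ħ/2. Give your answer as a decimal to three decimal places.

0.167

|-x⟩ = (|+z⟩ - |-z⟩)/√2, so ⟨-x|ψ⟩ = (2i) / (√2·√12).
P = |2i|² / 24 = 4/24.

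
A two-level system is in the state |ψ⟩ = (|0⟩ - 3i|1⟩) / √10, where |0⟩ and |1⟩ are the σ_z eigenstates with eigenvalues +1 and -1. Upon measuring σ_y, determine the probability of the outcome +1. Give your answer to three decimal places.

0.200

|+y⟩ = (|0⟩ + i|1⟩)/√2, so ⟨+y|ψ⟩ = (-2) / (√2·√10).
P = |-2|² / 20 = 4/20.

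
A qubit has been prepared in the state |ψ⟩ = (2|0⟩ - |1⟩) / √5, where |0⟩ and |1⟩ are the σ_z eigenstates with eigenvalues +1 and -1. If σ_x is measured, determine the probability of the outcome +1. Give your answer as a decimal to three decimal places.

0.100

|+x⟩ = (|0⟩ + |1⟩)/√2, so ⟨+x|ψ⟩ = (1) / (√2·√5).
P = |1|² / 10 = 1/10.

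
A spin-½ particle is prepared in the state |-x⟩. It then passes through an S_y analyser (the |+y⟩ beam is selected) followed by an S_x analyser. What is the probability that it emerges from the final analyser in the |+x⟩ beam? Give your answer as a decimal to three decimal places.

0.250

First analyser (S_y): from |-x⟩, P(|+y⟩) = 1/2.
After stage 1 the state is |+y⟩; P(|+x⟩) = |⟨+x|+y⟩|² = 1/2.
Joint probability = 1/2 × 1/2 = 0.250.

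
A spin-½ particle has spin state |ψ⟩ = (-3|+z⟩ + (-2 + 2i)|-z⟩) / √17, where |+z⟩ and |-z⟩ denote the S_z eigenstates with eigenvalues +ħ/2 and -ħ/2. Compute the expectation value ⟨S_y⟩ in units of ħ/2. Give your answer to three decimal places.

⟨σ_y⟩ = 2 Im(a* b)/(|a|²+|b|²) with a = -3, b = (-2 + 2i).
a* b = (6 - 6i), so ⟨σ_y⟩ = -12/17.
⟨S_y⟩ = (ħ/2)·⟨σ_y⟩.

-0.706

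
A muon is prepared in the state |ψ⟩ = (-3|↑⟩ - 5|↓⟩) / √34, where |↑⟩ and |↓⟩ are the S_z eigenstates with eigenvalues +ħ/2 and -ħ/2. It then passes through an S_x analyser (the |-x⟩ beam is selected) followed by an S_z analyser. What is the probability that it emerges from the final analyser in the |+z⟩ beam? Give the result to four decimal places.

First analyser (S_x): P(|-x⟩) = |⟨-x|ψ⟩|² = 4/68.
After stage 1 the state is |-x⟩; P(|+z⟩) = |⟨+z|-x⟩|² = 1/2.
Joint probability = 4/68 × 1/2 = 0.0294.

0.0294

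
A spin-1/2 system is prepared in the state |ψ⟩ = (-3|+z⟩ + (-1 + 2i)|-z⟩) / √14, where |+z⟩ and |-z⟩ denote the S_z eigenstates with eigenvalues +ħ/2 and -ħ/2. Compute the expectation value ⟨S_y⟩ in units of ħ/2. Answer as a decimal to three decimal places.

⟨σ_y⟩ = 2 Im(a* b)/(|a|²+|b|²) with a = -3, b = (-1 + 2i).
a* b = (3 - 6i), so ⟨σ_y⟩ = -12/14.
⟨S_y⟩ = (ħ/2)·⟨σ_y⟩.

-0.857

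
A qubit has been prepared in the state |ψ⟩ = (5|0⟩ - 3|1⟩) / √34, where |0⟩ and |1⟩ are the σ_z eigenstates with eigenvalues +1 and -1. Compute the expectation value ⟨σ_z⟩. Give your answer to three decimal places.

0.471

⟨σ_z⟩ = |a|² - |b|² divided by |a|²+|b|², with a, b the |0⟩, |1⟩ amplitudes.
= (25 - 9)/34 = 16/34.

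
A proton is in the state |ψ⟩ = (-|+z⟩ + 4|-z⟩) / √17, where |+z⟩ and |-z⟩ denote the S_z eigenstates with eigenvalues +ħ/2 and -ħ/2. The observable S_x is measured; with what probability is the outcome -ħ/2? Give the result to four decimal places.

|-x⟩ = (|+z⟩ - |-z⟩)/√2, so ⟨-x|ψ⟩ = (-5) / (√2·√17).
P = |-5|² / 34 = 25/34.

0.7353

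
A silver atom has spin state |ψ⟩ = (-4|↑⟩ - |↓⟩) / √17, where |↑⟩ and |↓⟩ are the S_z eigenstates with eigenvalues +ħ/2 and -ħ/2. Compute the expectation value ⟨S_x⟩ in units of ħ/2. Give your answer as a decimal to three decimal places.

⟨σ_x⟩ = 2 Re(a* b)/(|a|²+|b|²) with a = -4, b = -1.
a* b = 4, so ⟨σ_x⟩ = 8/17.
⟨S_x⟩ = (ħ/2)·⟨σ_x⟩.

0.471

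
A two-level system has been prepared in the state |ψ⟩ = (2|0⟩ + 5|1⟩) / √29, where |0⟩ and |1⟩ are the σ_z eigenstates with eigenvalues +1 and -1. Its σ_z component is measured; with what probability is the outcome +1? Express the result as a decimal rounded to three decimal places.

0.138

The +1 outcome corresponds to |0⟩. Its amplitude in |ψ⟩ is 2/√29.
P = |2|² / 29 = 4/29.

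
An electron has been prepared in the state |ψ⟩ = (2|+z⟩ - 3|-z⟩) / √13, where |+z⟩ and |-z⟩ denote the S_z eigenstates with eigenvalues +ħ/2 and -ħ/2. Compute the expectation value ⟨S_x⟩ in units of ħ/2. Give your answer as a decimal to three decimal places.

⟨σ_x⟩ = 2 Re(a* b)/(|a|²+|b|²) with a = 2, b = -3.
a* b = -6, so ⟨σ_x⟩ = -12/13.
⟨S_x⟩ = (ħ/2)·⟨σ_x⟩.

-0.923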